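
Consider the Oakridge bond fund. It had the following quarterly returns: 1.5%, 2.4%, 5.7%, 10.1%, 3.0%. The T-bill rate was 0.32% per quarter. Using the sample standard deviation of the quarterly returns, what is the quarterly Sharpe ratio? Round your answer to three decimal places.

μ = (1.5 + 2.4 + 5.7 + 10.1 + 3) / 5 = 22.70 / 5 = 4.5400%
Sample σ = √[Σ(r − μ)² / 4] = √[48.4520 / 4] = √12.1130 = 3.4804%
Sharpe = (μ − rf) / σ = (4.5400 − 0.32) / 3.4804 = 4.2200 / 3.4804 = 1.2125

1.213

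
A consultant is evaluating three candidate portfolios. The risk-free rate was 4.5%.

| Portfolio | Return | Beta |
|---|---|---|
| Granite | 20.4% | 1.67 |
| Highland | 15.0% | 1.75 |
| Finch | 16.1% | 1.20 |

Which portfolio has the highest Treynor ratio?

Finch

Granite: Treynor = (20.4% − 4.5%) / 1.67 = 9.521
Highland: Treynor = (15.0% − 4.5%) / 1.75 = 6.000
Finch: Treynor = (16.1% − 4.5%) / 1.20 = 9.667
Highest: Finch (9.667).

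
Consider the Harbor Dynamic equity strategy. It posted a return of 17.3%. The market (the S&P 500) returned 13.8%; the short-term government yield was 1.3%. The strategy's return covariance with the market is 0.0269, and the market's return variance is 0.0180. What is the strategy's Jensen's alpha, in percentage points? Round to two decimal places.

β = Cov / Var = 0.0269 / 0.0180 = 1.4944
E[R] = Rf + β(Rm − Rf) = 1.3% + 1.4944 × (13.8% − 1.3%) = 19.9800%
α = Rp − E[R] = 17.3% − 19.9800% = -2.6800

-2.68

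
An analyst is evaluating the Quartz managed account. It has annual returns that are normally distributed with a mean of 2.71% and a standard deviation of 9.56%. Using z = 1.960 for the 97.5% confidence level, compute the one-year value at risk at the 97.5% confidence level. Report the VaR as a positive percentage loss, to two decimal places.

16.03

VaR (as % loss) = −(μ − z·σ) = −(2.71% − 1.960 × 9.56%) = −(-16.0276%) = 16.0276%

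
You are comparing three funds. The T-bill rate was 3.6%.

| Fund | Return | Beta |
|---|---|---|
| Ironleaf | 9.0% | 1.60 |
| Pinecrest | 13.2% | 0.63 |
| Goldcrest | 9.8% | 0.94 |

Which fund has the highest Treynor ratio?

Ironleaf: Treynor = (9.0% − 3.6%) / 1.60 = 3.375
Pinecrest: Treynor = (13.2% − 3.6%) / 0.63 = 15.238
Goldcrest: Treynor = (9.8% − 3.6%) / 0.94 = 6.596
Highest: Pinecrest (15.238).

Pinecrest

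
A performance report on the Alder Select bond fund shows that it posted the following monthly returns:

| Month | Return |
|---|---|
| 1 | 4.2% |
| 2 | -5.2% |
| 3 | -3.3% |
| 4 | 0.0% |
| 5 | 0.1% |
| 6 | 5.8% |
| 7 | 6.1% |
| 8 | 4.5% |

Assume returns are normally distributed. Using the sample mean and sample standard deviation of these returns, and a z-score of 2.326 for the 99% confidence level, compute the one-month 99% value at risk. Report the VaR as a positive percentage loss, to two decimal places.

Mean return μ = 12.20 / 8 = 1.5250%
Sample std dev = √[128.0750 / 7] = 4.2774%
VaR = −(μ − z·σ) = −(1.5250 − 2.326 × 4.2774) = −(-8.4242) = 8.4242%

8.42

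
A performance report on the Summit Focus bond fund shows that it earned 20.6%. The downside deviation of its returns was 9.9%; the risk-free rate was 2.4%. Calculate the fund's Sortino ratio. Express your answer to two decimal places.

Sortino = (Rp − Rf) / σd = (20.6% − 2.4%) / 9.9% = 18.20% / 9.9% = 1.8384

1.84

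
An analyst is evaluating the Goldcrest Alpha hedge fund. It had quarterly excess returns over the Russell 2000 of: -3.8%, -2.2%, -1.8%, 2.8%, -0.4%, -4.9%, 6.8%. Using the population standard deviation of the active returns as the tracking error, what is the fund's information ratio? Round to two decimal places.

Mean return r̄ = -3.50 / 7 = -0.5000%
Population σ = √[Σ(r − r̄)² / 7] = √[99.0200 / 7] = √14.1457 = 3.7611%
IR = r̄ / tracking error = -0.5000 / 3.7611 = -0.1329

-0.13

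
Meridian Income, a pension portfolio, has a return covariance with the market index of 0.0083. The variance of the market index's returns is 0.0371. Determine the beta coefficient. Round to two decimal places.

β = Cov(Rp, Rm) / Var(Rm) = 0.0083 / 0.0371 = 0.2237

0.22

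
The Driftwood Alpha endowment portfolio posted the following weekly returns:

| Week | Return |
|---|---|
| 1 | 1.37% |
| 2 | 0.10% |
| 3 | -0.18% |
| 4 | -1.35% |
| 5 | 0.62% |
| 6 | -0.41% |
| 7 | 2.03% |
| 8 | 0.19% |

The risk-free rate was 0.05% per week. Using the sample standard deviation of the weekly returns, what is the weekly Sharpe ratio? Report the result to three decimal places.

0.234

r̄ = (1.37 + 0.1 − 0.18 − 1.35 + 0.62 − 0.41 + 2.03 + 0.19) / 8 = 0.2963%
Sample σ = √[Σ(r − r̄)² / 7] = √[7.7492 / 7] = √1.1070 = 1.0521%
Sharpe = (r̄ − rf) / σ = (0.2963 − 0.05) / 1.0521 = 0.2463 / 1.0521 = 0.2341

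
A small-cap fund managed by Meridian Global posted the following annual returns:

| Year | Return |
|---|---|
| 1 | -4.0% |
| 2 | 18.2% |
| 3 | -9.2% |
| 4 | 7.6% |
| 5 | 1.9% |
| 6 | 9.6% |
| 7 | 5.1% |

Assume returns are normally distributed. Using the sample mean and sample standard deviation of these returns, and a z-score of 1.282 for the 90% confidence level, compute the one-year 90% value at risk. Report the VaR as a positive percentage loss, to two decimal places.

7.41

r̄ = (-4 + 18.2 − 9.2 + 7.6 + 1.9 + 9.6 + 5.1) / 7 = 29.20 / 7 = 4.1714%
Σ(r − r̄)² = (-4 − 4.1714)² + (18.2 − 4.1714)² + (-9.2 − 4.1714)² + … = 489.6143
sample σ = √(489.6143 / 6) = √81.6024 = 9.0334%
VaR = −(r̄ − z·σ) = −(4.1714 − 1.282 × 9.0334) = −(-7.4094) = 7.4094%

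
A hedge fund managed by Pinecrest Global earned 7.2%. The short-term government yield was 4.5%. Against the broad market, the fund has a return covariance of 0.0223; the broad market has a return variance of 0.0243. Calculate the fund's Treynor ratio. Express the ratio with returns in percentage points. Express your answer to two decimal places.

2.94

β = Cov / Var = 0.0223 / 0.0243 = 0.9177
Treynor = (Rp − Rf) / β = (7.2% − 4.5%) / 0.9177 = 2.70 / 0.9177 = 2.9421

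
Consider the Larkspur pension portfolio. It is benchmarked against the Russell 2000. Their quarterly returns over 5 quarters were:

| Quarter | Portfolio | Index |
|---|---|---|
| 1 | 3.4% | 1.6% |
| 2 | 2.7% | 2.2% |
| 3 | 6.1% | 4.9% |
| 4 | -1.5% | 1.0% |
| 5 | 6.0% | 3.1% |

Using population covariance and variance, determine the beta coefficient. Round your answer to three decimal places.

r̄p = 3.3400%,  r̄m = 2.5600%
Cov = Σ(rp − r̄p)(rm − r̄m) / 5 = 3.1236
Var(rm) = Σ(rm − r̄m)² / 5 = 1.8504
β = Cov / Var = 3.1236 / 1.8504 = 1.6881

1.688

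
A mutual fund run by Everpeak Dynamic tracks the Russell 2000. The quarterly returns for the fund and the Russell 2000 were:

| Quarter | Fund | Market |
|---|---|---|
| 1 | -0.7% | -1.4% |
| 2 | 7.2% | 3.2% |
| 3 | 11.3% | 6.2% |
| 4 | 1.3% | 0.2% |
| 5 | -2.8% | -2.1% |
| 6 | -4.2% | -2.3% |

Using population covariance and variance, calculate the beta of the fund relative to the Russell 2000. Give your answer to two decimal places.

r̄p = 2.0167%,  r̄m = 0.6333%
Cov = Σ(rp − r̄p)(rm − r̄m) / 6 = 17.0361
Var(rm) = Σ(rm − r̄m)² / 6 = 9.6622
β = Cov / Var = 17.0361 / 9.6622 = 1.7632

1.76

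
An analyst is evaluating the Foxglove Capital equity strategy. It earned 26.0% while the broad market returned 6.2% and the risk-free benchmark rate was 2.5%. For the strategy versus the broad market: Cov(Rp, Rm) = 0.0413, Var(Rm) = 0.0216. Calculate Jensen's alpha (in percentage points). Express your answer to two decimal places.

β = Cov / Var = 0.0413 / 0.0216 = 1.9120
E[R] = Rf + β(Rm − Rf) = 2.5% + 1.9120 × (6.2% − 2.5%) = 9.5744%
α = Rp − E[R] = 26.0% − 9.5744% = 16.4256

16.43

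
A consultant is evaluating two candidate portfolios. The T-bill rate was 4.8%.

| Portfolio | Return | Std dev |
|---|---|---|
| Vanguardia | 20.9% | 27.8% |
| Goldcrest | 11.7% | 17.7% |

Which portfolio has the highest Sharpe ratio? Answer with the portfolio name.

Vanguardia

Vanguardia: Sharpe ratio = (20.9% − 4.8%) / 27.8% = 0.579
Goldcrest: Sharpe ratio = (11.7% − 4.8%) / 17.7% = 0.390
Highest: Vanguardia (0.579).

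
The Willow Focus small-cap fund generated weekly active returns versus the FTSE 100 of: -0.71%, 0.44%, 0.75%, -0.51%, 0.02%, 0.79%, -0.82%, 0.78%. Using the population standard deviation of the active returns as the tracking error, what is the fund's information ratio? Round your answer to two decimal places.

0.14

Mean return r̄ = 0.740 / 8 = 0.0925%
Σ(r − r̄)² = 3.3572; population σ = √(3.3572/8) = 0.6478%
IR = r̄ / tracking error = 0.0925 / 0.6478 = 0.1428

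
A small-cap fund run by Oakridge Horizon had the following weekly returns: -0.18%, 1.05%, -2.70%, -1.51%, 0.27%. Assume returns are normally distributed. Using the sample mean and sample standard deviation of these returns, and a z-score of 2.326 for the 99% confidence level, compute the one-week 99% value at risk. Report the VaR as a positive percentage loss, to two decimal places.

4.08

r̄ = (-0.18 + 1.05 − 2.7 − 1.51 + 0.27) / 5 = -3.070 / 5 = -0.6140%
Sample std dev = √[8.8929 / 4] = 1.4910%
VaR = −(r̄ − z·σ) = −(-0.6140 − 2.326 × 1.4910) = −(-4.0821) = 4.0821%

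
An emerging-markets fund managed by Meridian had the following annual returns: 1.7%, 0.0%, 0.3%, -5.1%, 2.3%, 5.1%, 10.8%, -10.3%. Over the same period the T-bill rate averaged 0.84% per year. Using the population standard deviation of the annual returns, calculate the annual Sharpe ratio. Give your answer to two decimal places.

-0.04

Mean return r̄ = 4.80 / 8 = 0.6000%
Σ(r − r̄)² = 280.1400; population σ = √(280.1400/8) = 5.9176%
Sharpe = (r̄ − rf) / σ = (0.6000 − 0.84) / 5.9176 = -0.2400 / 5.9176 = -0.0406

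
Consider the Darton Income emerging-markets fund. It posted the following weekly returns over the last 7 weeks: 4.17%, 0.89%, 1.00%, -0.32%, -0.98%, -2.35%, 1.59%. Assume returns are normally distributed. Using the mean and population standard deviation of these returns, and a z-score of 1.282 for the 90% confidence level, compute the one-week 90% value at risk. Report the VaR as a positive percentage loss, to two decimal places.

Mean return μ = 4.000 / 7 = 0.5714%
Population std dev = √[26.0087 / 7] = 1.9276%
VaR = −(μ − z·σ) = −(0.5714 − 1.282 × 1.9276) = −(-1.8998) = 1.8998%

1.90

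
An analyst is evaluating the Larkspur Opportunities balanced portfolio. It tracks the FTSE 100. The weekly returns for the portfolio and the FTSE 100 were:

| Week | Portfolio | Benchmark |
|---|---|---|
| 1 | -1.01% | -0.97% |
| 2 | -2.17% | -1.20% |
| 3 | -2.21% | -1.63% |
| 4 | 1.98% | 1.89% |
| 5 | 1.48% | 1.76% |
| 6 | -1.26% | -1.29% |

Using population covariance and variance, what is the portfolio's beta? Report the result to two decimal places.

r̄p = -0.5317%,  r̄m = -0.2400%
Cov = Σ(rp − r̄p)(rm − r̄m) / 6 = 2.3988
Var(rm) = Σ(rm − r̄m)² / 6 = 2.1710
β = Cov / Var = 2.3988 / 2.1710 = 1.1049

1.10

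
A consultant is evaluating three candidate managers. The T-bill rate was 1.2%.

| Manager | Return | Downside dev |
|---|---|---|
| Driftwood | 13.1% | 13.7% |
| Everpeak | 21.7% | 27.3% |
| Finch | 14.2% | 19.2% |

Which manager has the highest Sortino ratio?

Driftwood: Sortino ratio = (13.1% − 1.2%) / 13.7% = 0.869
Everpeak: Sortino ratio = (21.7% − 1.2%) / 27.3% = 0.751
Finch: Sortino ratio = (14.2% − 1.2%) / 19.2% = 0.677
Highest: Driftwood (0.869).

Driftwood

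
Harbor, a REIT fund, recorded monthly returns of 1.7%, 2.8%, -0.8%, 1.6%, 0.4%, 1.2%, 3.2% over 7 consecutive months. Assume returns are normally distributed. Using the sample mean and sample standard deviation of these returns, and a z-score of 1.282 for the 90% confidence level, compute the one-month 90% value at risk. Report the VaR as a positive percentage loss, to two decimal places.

0.31

Mean return μ = 10.10 / 7 = 1.4429%
Σ(r − μ)² = 11.1971; sample σ = √(11.1971/6) = 1.3661%
VaR = −(μ − z·σ) = −(1.4429 − 1.282 × 1.3661) = −(-0.3084) = 0.3084%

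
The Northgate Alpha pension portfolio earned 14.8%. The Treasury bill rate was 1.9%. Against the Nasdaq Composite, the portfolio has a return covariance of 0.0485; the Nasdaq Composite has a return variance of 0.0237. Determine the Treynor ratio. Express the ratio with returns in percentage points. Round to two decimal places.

β = Cov / Var = 0.0485 / 0.0237 = 2.0464
Treynor = (Rp − Rf) / β = (14.8% − 1.9%) / 2.0464 = 12.90 / 2.0464 = 6.3038

6.30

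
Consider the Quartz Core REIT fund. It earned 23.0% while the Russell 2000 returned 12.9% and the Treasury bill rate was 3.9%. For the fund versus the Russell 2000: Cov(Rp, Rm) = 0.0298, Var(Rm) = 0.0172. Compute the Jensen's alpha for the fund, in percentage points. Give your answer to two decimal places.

β = Cov / Var = 0.0298 / 0.0172 = 1.7326
E[R] = Rf + β(Rm − Rf) = 3.9% + 1.7326 × (12.9% − 3.9%) = 19.4934%
α = Rp − E[R] = 23.0% − 19.4934% = 3.5066

3.51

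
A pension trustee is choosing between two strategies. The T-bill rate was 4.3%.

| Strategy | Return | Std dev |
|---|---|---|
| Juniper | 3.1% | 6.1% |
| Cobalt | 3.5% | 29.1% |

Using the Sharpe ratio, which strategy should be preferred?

Juniper: Sharpe ratio = (3.1% − 4.3%) / 6.1% = -0.197
Cobalt: Sharpe ratio = (3.5% − 4.3%) / 29.1% = -0.027
Highest: Cobalt (-0.027).

Cobalt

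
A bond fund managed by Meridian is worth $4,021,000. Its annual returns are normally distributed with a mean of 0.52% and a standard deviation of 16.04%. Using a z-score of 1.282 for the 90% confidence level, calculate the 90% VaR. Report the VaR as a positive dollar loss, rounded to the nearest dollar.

$805,940

Return at the 90% tail: μ − z·σ = 0.52% − 1.282 × 16.04% = 0.52 − 20.56328 = -20.04328%
VaR = −(-20.04328%) × $4,021,000 = 20.04328% × $4,021,000 = $805,940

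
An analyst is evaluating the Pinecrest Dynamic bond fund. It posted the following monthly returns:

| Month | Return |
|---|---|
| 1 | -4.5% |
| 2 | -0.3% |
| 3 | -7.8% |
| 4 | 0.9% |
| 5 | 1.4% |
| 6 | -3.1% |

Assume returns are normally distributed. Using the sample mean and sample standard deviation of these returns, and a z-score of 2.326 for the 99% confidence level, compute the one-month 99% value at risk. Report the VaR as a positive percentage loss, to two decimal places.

10.53

μ = (-4.5 − 0.3 − 7.8 + 0.9 + 1.4 − 3.1) / 6 = -2.2333%
Σ(r − μ)² = (-4.5 − (-2.2333))² + (-0.3 − (-2.2333))² + … = 63.6333
σ = √[63.6333 / 5] = 3.5674%
VaR = −(μ − z·σ) = −(-2.2333 − 2.326 × 3.5674) = −(-10.5311) = 10.5311%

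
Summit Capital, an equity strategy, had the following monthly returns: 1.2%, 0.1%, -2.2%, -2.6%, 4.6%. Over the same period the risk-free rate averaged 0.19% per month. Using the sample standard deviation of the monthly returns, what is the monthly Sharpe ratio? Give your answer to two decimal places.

μ = (1.2 + 0.1 − 2.2 − 2.6 + 4.6) / 5 = 1.10 / 5 = 0.2200%
Σ(r − μ)² = 33.9680; sample σ = √(33.9680/4) = 2.9141%
Sharpe = (μ − rf) / σ = (0.2200 − 0.19) / 2.9141 = 0.0300 / 2.9141 = 0.0103

0.01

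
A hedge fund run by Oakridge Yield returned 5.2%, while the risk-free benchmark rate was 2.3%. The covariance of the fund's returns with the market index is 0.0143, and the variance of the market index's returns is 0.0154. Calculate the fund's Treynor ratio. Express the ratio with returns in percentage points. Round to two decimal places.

3.12

β = Cov / Var = 0.0143 / 0.0154 = 0.9286
Treynor = (Rp − Rf) / β = (5.2% − 2.3%) / 0.9286 = 2.90 / 0.9286 = 3.1230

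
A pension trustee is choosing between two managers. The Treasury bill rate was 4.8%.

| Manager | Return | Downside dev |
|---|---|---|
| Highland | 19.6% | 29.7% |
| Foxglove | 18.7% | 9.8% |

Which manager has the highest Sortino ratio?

Highland: Sortino ratio = (19.6% − 4.8%) / 29.7% = 0.498
Foxglove: Sortino ratio = (18.7% − 4.8%) / 9.8% = 1.418
Highest: Foxglove (1.418).

Foxglove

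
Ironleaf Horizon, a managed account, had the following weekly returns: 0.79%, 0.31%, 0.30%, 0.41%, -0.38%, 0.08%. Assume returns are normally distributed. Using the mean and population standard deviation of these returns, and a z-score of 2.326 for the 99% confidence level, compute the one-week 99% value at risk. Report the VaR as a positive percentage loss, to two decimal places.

μ = (0.79 + 0.31 + 0.3 + 0.41 − 0.38 + 0.08) / 6 = 1.510 / 6 = 0.2517%
Σ(r − μ)² = 0.7491; population σ = √(0.7491/6) = 0.3533%
VaR = −(μ − z·σ) = −(0.2517 − 2.326 × 0.3533) = −(-0.5701) = 0.5701%

0.57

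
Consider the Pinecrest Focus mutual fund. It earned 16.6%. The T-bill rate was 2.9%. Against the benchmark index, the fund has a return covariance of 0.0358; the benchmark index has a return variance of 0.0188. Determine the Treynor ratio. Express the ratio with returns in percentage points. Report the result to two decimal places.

β = Cov / Var = 0.0358 / 0.0188 = 1.9043
Treynor = (Rp − Rf) / β = (16.6% − 2.9%) / 1.9043 = 13.70 / 1.9043 = 7.1942

7.19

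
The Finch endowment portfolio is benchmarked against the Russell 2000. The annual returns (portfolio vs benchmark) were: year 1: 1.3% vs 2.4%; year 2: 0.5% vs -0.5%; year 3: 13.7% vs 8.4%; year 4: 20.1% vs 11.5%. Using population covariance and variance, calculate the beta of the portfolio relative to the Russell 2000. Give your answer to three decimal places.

1.723

r̄p = 8.9000%,  r̄m = 5.4500%
Cov = Σ(rp − r̄p)(rm − r̄m) / 4 = 38.7700
Var(rm) = Σ(rm − r̄m)² / 4 = 22.5025
β = Cov / Var = 38.7700 / 22.5025 = 1.7229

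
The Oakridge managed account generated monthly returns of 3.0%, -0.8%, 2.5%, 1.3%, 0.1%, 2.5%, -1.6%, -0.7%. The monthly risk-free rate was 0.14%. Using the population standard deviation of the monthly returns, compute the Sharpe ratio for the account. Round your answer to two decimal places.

μ = (3 − 0.8 + 2.5 + 1.3 + 0.1 + 2.5 − 1.6 − 0.7) / 8 = 0.7875%
Σ(r − μ)² = (3 − 0.7875)² + (-0.8 − 0.7875)² + (2.5 − 0.7875)² + … = 21.9288
σ = √[21.9288 / 8] = 1.6556%
Sharpe = (μ − rf) / σ = (0.7875 − 0.14) / 1.6556 = 0.6475 / 1.6556 = 0.3911

0.39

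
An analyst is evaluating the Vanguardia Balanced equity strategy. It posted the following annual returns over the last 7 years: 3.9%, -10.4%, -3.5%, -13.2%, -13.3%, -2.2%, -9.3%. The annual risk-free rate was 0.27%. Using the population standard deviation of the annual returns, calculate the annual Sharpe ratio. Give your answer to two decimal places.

-1.20

r̄ = (3.9 − 10.4 − 3.5 − 13.2 − 13.3 − 2.2 − 9.3) / 7 = -48.00 / 7 = -6.8571%
Population σ = √[Σ(r − r̄)² / 7] = √[248.9371 / 7] = √35.5624 = 5.9634%
Sharpe = (r̄ − rf) / σ = (-6.8571 − 0.27) / 5.9634 = -7.1271 / 5.9634 = -1.1951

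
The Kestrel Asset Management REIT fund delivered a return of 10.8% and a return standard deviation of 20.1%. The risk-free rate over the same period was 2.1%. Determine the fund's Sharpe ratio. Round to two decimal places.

0.43

Sharpe = (Rp − Rf) / σp = (10.8% − 2.1%) / 20.1% = 8.70% / 20.1% = 0.4328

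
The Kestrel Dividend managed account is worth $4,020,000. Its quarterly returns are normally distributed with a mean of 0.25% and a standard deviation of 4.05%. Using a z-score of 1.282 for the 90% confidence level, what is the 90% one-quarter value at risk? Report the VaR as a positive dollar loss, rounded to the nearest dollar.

Return at the 90% tail: μ − z·σ = 0.25% − 1.282 × 4.05% = 0.25 − 5.1921 = -4.9421%
VaR = −(-4.9421%) × $4,020,000 = 4.9421% × $4,020,000 = $198,672

$198,672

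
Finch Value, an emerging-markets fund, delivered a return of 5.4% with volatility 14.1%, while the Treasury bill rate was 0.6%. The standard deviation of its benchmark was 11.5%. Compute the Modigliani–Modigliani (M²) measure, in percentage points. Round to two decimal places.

4.51

Sharpe = (Rp − Rf) / σp = (5.4% − 0.6%) / 14.1% = 0.3404
M² = Rf + Sharpe × σm = 0.6% + 0.3404 × 11.5% = 4.5146%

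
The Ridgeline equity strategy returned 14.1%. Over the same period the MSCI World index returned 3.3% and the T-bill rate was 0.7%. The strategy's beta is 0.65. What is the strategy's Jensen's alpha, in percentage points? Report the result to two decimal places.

11.71

CAPM expected return = Rf + β(Rm − Rf) = 0.7% + 0.65 × (3.3% − 0.7%) = 0.7 + 0.65 × 2.60 = 2.3900%
Jensen's α = Rp − E[R] = 14.1% − 2.3900% = 11.7100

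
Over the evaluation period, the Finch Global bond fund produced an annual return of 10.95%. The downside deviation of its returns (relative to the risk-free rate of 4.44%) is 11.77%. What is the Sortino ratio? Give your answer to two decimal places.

0.55

Sortino = (Rp − Rf) / σd = (10.95% − 4.44%) / 11.77% = 6.51% / 11.77% = 0.5531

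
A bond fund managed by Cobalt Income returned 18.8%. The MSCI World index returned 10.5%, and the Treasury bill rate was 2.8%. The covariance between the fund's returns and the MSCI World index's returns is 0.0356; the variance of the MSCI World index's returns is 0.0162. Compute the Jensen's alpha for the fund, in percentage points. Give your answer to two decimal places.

β = Cov / Var = 0.0356 / 0.0162 = 2.1975
E[R] = Rf + β(Rm − Rf) = 2.8% + 2.1975 × (10.5% − 2.8%) = 19.7208%
α = Rp − E[R] = 18.8% − 19.7208% = -0.9208

-0.92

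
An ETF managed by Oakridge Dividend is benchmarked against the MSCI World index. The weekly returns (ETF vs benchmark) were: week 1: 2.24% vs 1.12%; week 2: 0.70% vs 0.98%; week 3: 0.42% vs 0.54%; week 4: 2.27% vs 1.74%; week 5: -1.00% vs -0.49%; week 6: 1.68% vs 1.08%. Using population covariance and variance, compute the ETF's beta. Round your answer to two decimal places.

r̄p = 1.0517%,  r̄m = 0.8283%
Cov = Σ(rp − r̄p)(rm − r̄m) / 6 = 0.7415
Var(rm) = Σ(rm − r̄m)² / 6 = 0.4706
β = Cov / Var = 0.7415 / 0.4706 = 1.5756

1.58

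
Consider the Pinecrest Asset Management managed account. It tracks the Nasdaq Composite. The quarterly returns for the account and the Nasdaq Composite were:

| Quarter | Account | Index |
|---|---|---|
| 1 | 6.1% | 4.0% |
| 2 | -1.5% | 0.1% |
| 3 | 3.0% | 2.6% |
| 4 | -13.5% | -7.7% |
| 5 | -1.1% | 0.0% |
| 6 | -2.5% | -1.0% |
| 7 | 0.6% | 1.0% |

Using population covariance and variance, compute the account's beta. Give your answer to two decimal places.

1.64

r̄p = -1.2714%,  r̄m = -0.1429%
Cov = Σ(rp − r̄p)(rm − r̄m) / 7 = 19.6898
Var(rm) = Σ(rm − r̄m)² / 7 = 11.9882
β = Cov / Var = 19.6898 / 11.9882 = 1.6424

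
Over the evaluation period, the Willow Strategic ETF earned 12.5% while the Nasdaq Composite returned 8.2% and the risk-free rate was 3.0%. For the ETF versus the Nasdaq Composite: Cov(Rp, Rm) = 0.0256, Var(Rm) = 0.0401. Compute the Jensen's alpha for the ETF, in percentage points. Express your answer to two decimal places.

β = Cov / Var = 0.0256 / 0.0401 = 0.6384
E[R] = Rf + β(Rm − Rf) = 3.0% + 0.6384 × (8.2% − 3.0%) = 6.3197%
α = Rp − E[R] = 12.5% − 6.3197% = 6.1803

6.18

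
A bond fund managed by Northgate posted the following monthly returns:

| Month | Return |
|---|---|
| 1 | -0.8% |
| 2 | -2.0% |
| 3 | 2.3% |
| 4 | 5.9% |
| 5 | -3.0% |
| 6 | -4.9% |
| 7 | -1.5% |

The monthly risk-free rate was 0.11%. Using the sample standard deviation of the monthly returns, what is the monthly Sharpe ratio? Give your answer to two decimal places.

μ = (-0.8 − 2 + 2.3 + 5.9 − 3 − 4.9 − 1.5) / 7 = -4.00 / 7 = -0.5714%
Sample std dev = √[77.7143 / 6] = 3.5989%
Sharpe = (μ − rf) / σ = (-0.5714 − 0.11) / 3.5989 = -0.6814 / 3.5989 = -0.1893

-0.19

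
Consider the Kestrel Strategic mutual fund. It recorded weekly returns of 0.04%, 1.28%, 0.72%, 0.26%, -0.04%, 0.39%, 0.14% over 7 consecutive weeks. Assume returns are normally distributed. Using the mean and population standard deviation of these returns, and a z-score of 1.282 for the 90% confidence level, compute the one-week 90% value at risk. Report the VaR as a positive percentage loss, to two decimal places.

μ = (0.04 + 1.28 + 0.72 + 0.26 − 0.04 + 0.39 + 0.14) / 7 = 2.790 / 7 = 0.3986%
Population σ = √[Σ(r − μ)² / 7] = √[1.2873 / 7] = √0.1839 = 0.4288%
VaR = −(μ − z·σ) = −(0.3986 − 1.282 × 0.4288) = −(-0.1511) = 0.1511%

0.15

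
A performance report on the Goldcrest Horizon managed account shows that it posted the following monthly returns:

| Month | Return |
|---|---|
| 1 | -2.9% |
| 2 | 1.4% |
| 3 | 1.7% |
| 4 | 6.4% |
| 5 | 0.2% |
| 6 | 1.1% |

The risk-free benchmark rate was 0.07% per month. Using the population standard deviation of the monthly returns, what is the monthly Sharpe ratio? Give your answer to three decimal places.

Mean return r̄ = 7.90 / 6 = 1.3167%
Population std dev = √[45.0683 / 6] = 2.7407%
Sharpe = (r̄ − rf) / σ = (1.3167 − 0.07) / 2.7407 = 1.2467 / 2.7407 = 0.4549

0.455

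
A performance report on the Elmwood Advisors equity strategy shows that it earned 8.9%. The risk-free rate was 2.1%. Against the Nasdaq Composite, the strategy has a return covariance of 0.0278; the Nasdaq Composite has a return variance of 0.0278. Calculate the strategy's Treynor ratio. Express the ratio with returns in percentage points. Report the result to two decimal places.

6.80

β = Cov / Var = 0.0278 / 0.0278 = 1.0000
Treynor = (Rp − Rf) / β = (8.9% − 2.1%) / 1.0000 = 6.80 / 1.0000 = 6.8000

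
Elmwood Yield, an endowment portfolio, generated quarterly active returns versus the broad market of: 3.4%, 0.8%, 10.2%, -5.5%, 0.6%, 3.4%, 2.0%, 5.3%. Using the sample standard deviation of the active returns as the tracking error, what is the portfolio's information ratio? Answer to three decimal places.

0.566

μ = (3.4 + 0.8 + 10.2 − 5.5 + 0.6 + 3.4 + 2 + 5.3) / 8 = 2.5250%
Σ(r − μ)² = (3.4 − 2.5250)² + (0.8 − 2.5250)² + … = 139.4950
σ = √[139.4950 / 7] = 4.4641%
IR = μ / tracking error = 2.5250 / 4.4641 = 0.5656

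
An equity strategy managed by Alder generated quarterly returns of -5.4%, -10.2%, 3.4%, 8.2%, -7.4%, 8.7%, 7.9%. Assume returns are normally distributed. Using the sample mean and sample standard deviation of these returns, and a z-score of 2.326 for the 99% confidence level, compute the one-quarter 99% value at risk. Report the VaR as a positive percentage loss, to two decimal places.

18.27

μ = (-5.4 − 10.2 + 3.4 + 8.2 − 7.4 + 8.7 + 7.9) / 7 = 0.7429%
Σ(r − μ)² = (-5.4 − 0.7429)² + (-10.2 − 0.7429)² + … = 400.9971
sample σ = √(400.9971 / 6) = √66.8329 = 8.1751%
VaR = −(μ − z·σ) = −(0.7429 − 2.326 × 8.1751) = −(-18.2724) = 18.2724%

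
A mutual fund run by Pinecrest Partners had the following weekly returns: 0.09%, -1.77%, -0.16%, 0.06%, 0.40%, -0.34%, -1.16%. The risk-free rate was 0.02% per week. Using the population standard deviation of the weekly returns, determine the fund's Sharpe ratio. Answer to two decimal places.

-0.60

r̄ = (0.09 − 1.77 − 0.16 + 0.06 + 0.4 − 0.34 − 1.16) / 7 = -2.880 / 7 = -0.4114%
Population σ = √[Σ(r − r̄)² / 7] = √[3.6065 / 7] = √0.5152 = 0.7178%
Sharpe = (r̄ − rf) / σ = (-0.4114 − 0.02) / 0.7178 = -0.4314 / 0.7178 = -0.6010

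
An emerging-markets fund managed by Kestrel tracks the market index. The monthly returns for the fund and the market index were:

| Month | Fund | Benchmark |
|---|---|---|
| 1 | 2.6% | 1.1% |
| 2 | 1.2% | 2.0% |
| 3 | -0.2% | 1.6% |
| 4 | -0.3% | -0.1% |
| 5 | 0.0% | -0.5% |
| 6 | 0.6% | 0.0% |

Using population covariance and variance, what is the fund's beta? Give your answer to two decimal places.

0.44

r̄p = 0.6500%,  r̄m = 0.6833%
Cov = Σ(rp − r̄p)(rm − r̄m) / 6 = 0.3842
Var(rm) = Σ(rm − r̄m)² / 6 = 0.8714
β = Cov / Var = 0.3842 / 0.8714 = 0.4409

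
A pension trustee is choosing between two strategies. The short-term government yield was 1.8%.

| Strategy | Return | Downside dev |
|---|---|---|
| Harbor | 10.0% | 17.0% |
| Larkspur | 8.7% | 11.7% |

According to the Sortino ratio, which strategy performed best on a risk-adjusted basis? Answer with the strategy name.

Harbor: Sortino ratio = (10.0% − 1.8%) / 17.0% = 0.482
Larkspur: Sortino ratio = (8.7% − 1.8%) / 11.7% = 0.590
Highest: Larkspur (0.590).

Larkspur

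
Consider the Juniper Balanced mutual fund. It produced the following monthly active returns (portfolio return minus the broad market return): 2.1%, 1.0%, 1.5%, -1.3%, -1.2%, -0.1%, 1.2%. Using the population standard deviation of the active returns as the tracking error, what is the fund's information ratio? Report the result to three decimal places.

0.368

Mean return r̄ = 3.20 / 7 = 0.4571%
Population σ = √[Σ(r − r̄)² / 7] = √[10.7771 / 7] = √1.5396 = 1.2408%
IR = r̄ / tracking error = 0.4571 / 1.2408 = 0.3684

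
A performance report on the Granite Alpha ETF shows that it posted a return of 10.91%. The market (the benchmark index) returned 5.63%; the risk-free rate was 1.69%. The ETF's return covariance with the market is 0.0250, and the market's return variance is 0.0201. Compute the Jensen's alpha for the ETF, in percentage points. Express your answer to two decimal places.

β = Cov / Var = 0.0250 / 0.0201 = 1.2438
E[R] = Rf + β(Rm − Rf) = 1.69% + 1.2438 × (5.63% − 1.69%) = 6.5906%
α = Rp − E[R] = 10.91% − 6.5906% = 4.3194

4.32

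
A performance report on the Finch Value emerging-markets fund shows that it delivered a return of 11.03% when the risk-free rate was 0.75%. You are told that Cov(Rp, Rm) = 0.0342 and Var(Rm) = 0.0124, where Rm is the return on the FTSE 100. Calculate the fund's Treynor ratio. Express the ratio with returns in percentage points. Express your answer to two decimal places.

3.73

β = Cov / Var = 0.0342 / 0.0124 = 2.7581
Treynor = (Rp − Rf) / β = (11.03% − 0.75%) / 2.7581 = 10.28 / 2.7581 = 3.7272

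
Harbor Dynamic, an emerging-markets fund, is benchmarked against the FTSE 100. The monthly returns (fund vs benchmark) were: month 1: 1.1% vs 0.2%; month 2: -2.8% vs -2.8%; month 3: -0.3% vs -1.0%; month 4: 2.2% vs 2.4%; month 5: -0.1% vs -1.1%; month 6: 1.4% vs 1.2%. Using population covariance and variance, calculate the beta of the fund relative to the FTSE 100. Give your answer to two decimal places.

r̄p = 0.2500%,  r̄m = -0.1833%
Cov = Σ(rp − r̄p)(rm − r̄m) / 6 = 2.6175
Var(rm) = Σ(rm − r̄m)² / 6 = 2.8481
β = Cov / Var = 2.6175 / 2.8481 = 0.9190

0.92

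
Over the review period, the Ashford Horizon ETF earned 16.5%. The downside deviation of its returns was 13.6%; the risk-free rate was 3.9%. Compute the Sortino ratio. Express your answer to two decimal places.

Sortino = (Rp − Rf) / σd = (16.5% − 3.9%) / 13.6% = 12.60% / 13.6% = 0.9265

0.93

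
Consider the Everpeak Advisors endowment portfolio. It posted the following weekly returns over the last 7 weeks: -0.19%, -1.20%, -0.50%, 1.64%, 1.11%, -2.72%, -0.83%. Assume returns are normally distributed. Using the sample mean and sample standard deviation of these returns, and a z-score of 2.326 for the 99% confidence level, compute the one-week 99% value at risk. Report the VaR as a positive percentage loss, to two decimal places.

r̄ = (-0.19 − 1.2 − 0.5 + 1.64 + 1.11 − 2.72 − 0.83) / 7 = -2.690 / 7 = -0.3843%
Σ(r − r̄)² = (-0.19 − (-0.3843))² + (-1.2 − (-0.3843))² + (-0.5 − (-0.3843))² + … = 12.7014
σ = √[12.7014 / 6] = 1.4550%
VaR = −(r̄ − z·σ) = −(-0.3843 − 2.326 × 1.4550) = −(-3.7686) = 3.7686%

3.77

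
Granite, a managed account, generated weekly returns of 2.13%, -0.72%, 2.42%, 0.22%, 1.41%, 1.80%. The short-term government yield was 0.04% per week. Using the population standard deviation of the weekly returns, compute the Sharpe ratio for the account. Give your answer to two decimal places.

1.05

r̄ = (2.13 − 0.72 + 2.42 + 0.22 + 1.41 + 1.8) / 6 = 1.2100%
Population σ = √[Σ(r − r̄)² / 6] = √[7.4036 / 6] = √1.2339 = 1.1108%
Sharpe = (r̄ − rf) / σ = (1.2100 − 0.04) / 1.1108 = 1.1700 / 1.1108 = 1.0533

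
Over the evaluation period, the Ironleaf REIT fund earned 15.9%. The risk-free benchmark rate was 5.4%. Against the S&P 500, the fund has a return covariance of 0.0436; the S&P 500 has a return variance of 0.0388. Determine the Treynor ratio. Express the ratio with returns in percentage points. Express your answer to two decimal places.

β = Cov / Var = 0.0436 / 0.0388 = 1.1237
Treynor = (Rp − Rf) / β = (15.9% − 5.4%) / 1.1237 = 10.50 / 1.1237 = 9.3441

9.34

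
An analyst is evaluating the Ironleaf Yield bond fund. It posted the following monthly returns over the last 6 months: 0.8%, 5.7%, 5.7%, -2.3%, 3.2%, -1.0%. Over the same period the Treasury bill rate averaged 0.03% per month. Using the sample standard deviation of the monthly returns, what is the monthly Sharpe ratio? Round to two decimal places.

μ = (0.8 + 5.7 + 5.7 − 2.3 + 3.2 − 1) / 6 = 12.10 / 6 = 2.0167%
Σ(r − μ)² = (0.8 − 2.0167)² + (5.7 − 2.0167)² + (5.7 − 2.0167)² + … = 57.7483
sample σ = √(57.7483 / 5) = √11.5497 = 3.3985%
Sharpe = (μ − rf) / σ = (2.0167 − 0.03) / 3.3985 = 1.9867 / 3.3985 = 0.5846

0.58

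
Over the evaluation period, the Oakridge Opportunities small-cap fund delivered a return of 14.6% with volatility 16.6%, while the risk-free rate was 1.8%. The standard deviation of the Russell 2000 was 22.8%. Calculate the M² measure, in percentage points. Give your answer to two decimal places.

Sharpe = (Rp − Rf) / σp = (14.6% − 1.8%) / 16.6% = 0.7711
M² = Rf + Sharpe × σm = 1.8% + 0.7711 × 22.8% = 19.3811%

19.38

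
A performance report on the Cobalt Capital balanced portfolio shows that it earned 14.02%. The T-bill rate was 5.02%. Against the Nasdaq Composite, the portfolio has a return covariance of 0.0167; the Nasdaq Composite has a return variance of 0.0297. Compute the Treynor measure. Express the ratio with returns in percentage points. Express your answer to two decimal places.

16.01

β = Cov / Var = 0.0167 / 0.0297 = 0.5623
Treynor = (Rp − Rf) / β = (14.02% − 5.02%) / 0.5623 = 9.00 / 0.5623 = 16.0057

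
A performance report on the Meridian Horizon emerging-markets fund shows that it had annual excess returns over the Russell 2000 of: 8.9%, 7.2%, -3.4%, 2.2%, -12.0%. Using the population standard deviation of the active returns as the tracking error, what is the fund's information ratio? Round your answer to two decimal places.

μ = (8.9 + 7.2 − 3.4 + 2.2 − 12) / 5 = 2.90 / 5 = 0.5800%
Σ(r − μ)² = (8.9 − 0.5800)² + (7.2 − 0.5800)² + … = 289.7680
σ = √[289.7680 / 5] = 7.6127%
IR = μ / tracking error = 0.5800 / 7.6127 = 0.0762

0.08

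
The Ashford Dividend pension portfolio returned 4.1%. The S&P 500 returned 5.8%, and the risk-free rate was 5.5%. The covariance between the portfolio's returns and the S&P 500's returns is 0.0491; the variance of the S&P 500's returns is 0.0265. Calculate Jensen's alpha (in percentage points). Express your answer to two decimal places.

β = Cov / Var = 0.0491 / 0.0265 = 1.8528
E[R] = Rf + β(Rm − Rf) = 5.5% + 1.8528 × (5.8% − 5.5%) = 6.0558%
α = Rp − E[R] = 4.1% − 6.0558% = -1.9558

-1.96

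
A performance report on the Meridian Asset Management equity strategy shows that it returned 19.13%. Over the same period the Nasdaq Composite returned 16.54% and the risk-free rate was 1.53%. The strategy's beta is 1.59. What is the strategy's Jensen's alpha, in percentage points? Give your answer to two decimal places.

-6.27

CAPM expected return = Rf + β(Rm − Rf) = 1.53% + 1.59 × (16.54% − 1.53%) = 1.53 + 1.59 × 15.01 = 25.3959%
Jensen's α = Rp − E[R] = 19.13% − 25.3959% = -6.2659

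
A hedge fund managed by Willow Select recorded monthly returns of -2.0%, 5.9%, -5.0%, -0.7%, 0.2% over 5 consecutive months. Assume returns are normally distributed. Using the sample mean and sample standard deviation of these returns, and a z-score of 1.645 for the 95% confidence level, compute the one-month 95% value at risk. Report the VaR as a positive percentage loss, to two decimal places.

6.89

Mean return r̄ = -1.60 / 5 = -0.3200%
Sample σ = √[Σ(r − r̄)² / 4] = √[63.8280 / 4] = √15.9570 = 3.9946%
VaR = −(r̄ − z·σ) = −(-0.3200 − 1.645 × 3.9946) = −(-6.8911) = 6.8911%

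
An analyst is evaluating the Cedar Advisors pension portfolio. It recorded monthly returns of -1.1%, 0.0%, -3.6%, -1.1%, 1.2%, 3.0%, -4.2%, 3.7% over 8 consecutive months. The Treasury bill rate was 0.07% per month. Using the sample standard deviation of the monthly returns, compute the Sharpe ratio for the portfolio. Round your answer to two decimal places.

r̄ = (-1.1 + 0 − 3.6 − 1.1 + 1.2 + 3 − 4.2 + 3.7) / 8 = -2.10 / 8 = -0.2625%
Σ(r − r̄)² = (-1.1 − (-0.2625))² + (0 − (-0.2625))² + … = 56.5988
σ = √[56.5988 / 7] = 2.8435%
Sharpe = (r̄ − rf) / σ = (-0.2625 − 0.07) / 2.8435 = -0.3325 / 2.8435 = -0.1169

-0.12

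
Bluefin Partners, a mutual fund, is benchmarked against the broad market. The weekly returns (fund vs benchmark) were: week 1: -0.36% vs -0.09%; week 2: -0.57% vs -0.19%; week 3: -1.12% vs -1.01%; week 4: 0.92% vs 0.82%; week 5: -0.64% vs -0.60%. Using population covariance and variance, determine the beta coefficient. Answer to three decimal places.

r̄p = -0.3540%,  r̄m = -0.2140%
Cov = Σ(rp − r̄p)(rm − r̄m) / 5 = 0.4063
Var(rm) = Σ(rm − r̄m)² / 5 = 0.3735
β = Cov / Var = 0.4063 / 0.3735 = 1.0878

1.088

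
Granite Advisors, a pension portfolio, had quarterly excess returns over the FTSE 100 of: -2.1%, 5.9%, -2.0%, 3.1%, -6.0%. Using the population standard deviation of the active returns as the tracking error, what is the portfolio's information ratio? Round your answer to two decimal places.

-0.05

r̄ = (-2.1 + 5.9 − 2 + 3.1 − 6) / 5 = -1.10 / 5 = -0.2200%
Population σ = √[Σ(r − r̄)² / 5] = √[88.5880 / 5] = √17.7176 = 4.2092%
IR = r̄ / tracking error = -0.2200 / 4.2092 = -0.0523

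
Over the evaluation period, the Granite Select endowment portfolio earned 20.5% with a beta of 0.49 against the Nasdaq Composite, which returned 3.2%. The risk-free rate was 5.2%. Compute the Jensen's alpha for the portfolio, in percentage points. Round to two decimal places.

16.28

CAPM expected return = Rf + β(Rm − Rf) = 5.2% + 0.49 × (3.2% − 5.2%) = 5.2 + 0.49 × -2.00 = 4.2200%
Jensen's α = Rp − E[R] = 20.5% − 4.2200% = 16.2800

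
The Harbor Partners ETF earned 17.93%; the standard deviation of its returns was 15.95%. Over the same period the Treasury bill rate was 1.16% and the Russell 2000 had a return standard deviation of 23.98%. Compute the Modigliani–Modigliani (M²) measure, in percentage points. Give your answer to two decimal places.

Sharpe = (Rp − Rf) / σp = (17.93% − 1.16%) / 15.95% = 1.0514
M² = Rf + Sharpe × σm = 1.16% + 1.0514 × 23.98% = 26.3726%

26.37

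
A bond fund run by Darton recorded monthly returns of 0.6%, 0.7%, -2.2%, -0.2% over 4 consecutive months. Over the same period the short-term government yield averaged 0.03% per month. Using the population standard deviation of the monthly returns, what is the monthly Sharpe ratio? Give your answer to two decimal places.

-0.26

μ = (0.6 + 0.7 − 2.2 − 0.2) / 4 = -0.2750%
Σ(r − μ)² = 5.4275; population σ = √(5.4275/4) = 1.1648%
Sharpe = (μ − rf) / σ = (-0.2750 − 0.03) / 1.1648 = -0.3050 / 1.1648 = -0.2618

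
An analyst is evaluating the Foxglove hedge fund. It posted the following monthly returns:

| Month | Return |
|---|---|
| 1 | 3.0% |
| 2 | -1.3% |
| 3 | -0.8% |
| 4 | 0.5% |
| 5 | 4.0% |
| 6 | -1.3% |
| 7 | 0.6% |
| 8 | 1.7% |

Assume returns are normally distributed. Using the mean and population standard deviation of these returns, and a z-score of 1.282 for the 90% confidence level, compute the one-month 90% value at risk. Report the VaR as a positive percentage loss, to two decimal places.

1.57

r̄ = (3 − 1.3 − 0.8 + 0.5 + 4 − 1.3 + 0.6 + 1.7) / 8 = 0.8000%
Σ(r − r̄)² = (3 − 0.8000)² + (-1.3 − 0.8000)² + … = 27.4000
σ = √[27.4000 / 8] = 1.8507%
VaR = −(r̄ − z·σ) = −(0.8000 − 1.282 × 1.8507) = −(-1.5726) = 1.5726%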